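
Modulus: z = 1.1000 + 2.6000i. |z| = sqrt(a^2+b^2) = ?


|z| = sqrt(1.1^2 + 2.6^2) = sqrt(1.21 + 6.76) = sqrt(7.97) = 2.8231

|z| = 2.8231


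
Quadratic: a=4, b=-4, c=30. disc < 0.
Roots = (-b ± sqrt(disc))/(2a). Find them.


disc = (-4)^2 - 4*4*30 = 16 - 480 = -464
sqrt(|disc|) = sqrt(464) = 21.5407
Real part = 4/(2*4) = 0.5000
Imag part = 21.5407/(2*4) = 2.6926

0.5000 ± 2.6926i


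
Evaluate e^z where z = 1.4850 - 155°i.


e^1.4850 = 4.4150
cos(-155°) = -0.9063
sin(-155°) = -0.4226
Real = 4.4150*(-0.9063) = -4.0013
Imag = 4.4150*(-0.4226) = -1.8658

-4.0013 - 1.8658i


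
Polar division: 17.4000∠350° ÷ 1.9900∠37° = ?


r = 17.4000 / 1.9900 = 8.7437
theta = 350° - 37° = 313° = 313° (mod 360)

8.7437 cis(313°)


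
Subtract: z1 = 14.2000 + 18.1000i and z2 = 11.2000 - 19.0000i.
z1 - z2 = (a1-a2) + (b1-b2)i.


Real: 14.2 - 11.2 = 3
Imag: 18.1 + 19 = 37.1

3.0000 + 37.1000i


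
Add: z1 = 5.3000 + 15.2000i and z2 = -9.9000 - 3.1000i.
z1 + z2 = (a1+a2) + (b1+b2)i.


Real: 5.3 - 9.9 = -4.6
Imag: 15.2 - 3.1 = 12.1

-4.6000 + 12.1000i


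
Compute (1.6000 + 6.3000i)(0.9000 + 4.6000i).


Real = 1.6*0.9 - 6.3*4.6 = 1.44 - 28.98 = -27.54
Imag = 1.6*4.6 + 0.9*6.3 = 7.36 + 5.67 = 13.03

-27.5400 + 13.0300i


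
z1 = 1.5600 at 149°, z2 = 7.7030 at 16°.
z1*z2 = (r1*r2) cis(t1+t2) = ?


r = 1.5600 * 7.7030 = 12.0167
theta = 149° + 16° = 165° = 165° (mod 360)

12.0167 cis(165°)


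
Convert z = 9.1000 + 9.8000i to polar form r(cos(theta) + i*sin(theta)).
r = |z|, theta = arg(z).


r = sqrt(82.81+96.04) = sqrt(178.85) = 13.3735
theta = atan2(9.8, 9.1) = 47.1211 degrees

r = 13.3735, theta = 47.1211 degrees


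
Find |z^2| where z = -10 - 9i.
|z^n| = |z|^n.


|z| = sqrt(100+81) = sqrt(181) = 13.4536
|z^2| = |z|^2 = (sqrt(181))^2 = 181

|z^2| = 181


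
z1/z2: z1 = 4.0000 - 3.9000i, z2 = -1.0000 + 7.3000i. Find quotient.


Conjugate of z2 = -1.0000 - 7.3000i
Numerator: (4.0000 - 3.9000i)(-1.0000 - 7.3000i) = -32.4700 - 25.3000i
Denominator: (-1)^2 + 7.3^2 = 54.29
Result = (-32.4700 - 25.3000i)/54.29

-0.5981 - 0.4660i


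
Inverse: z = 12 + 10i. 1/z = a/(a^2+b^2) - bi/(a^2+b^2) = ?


|z|^2 = 144+100 = 244
1/z = (12 - 10i)/244

1/z = 0.0492 - 0.0410i


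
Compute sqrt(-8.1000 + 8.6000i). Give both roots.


|z| = sqrt(65.61+73.96) = 11.8140
sqrt((|z|+a)/2) = sqrt((11.8140+(-8.1))/2) = sqrt(1.8570) = 1.3627
sqrt((|z|-a)/2) = sqrt((11.8140-(-8.1))/2) = sqrt(9.9570) = 3.1555

±(1.3627 + 3.1555i) i.e. 1.3627 + 3.1555i and -1.3627 - 3.1555i


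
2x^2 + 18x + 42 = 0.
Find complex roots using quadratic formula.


disc = 18^2 - 4*2*42 = 324 - 336 = -12
sqrt(|disc|) = sqrt(12) = 3.4641
Real part = -18/(2*2) = -4.5000
Imag part = 3.4641/(2*2) = 0.8660

-4.5000 ± 0.8660i


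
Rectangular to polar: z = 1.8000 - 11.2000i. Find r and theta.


r = sqrt(3.24+125.44) = sqrt(128.68) = 11.3437
theta = atan2(-11.2, 1.8) = -80.8698 degrees

r = 11.3437, theta = -80.8698 degrees


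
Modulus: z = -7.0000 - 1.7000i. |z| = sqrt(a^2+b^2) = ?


|z| = sqrt((-7)^2 + (-1.7)^2) = sqrt(49 + 2.89) = sqrt(51.89) = 7.2035

|z| = 7.2035


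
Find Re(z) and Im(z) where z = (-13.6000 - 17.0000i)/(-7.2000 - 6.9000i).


Multiply by conjugate: (-13.6000 - 17.0000i)(-7.2000 + 6.9000i) / ((-7.2)^2 + (-6.9)^2)
Numerator real = -13.6*(-7.2) - (17)*(-6.9) = 215.22
Numerator imag = -17*(-7.2) - (-13.6)*(-6.9) = 28.56
Denominator = 99.45
Re(z) = 215.22/99.45 = 2.1641
Im(z) = 28.56/99.45 = 0.2872

Re(z) = 2.1641, Im(z) = 0.2872


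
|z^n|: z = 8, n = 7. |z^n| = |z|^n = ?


|z| = sqrt(64+0) = sqrt(64) = 8
|z^7| = |z|^7 = 8^7 = 2097152

|z^7| = 2097152


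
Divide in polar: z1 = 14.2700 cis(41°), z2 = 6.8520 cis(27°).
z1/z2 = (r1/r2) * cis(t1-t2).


r = 14.2700 / 6.8520 = 2.0826
theta = 41° - 27° = 14° = 14° (mod 360)

2.0826 cis(14°)


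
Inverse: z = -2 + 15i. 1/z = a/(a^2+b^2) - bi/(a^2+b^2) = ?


|z|^2 = 4+225 = 229
1/z = (-2 - 15i)/229

1/z = -0.0087 - 0.0655i


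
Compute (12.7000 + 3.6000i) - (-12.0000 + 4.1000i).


Real: 12.7 + 12 = 24.7
Imag: 3.6 - 4.1 = -0.5

24.7000 - 0.5000i


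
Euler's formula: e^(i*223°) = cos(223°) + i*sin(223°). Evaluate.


cos(223°) = -0.7314
sin(223°) = -0.6820

e^(i*223°) = -0.7314 - 0.6820i


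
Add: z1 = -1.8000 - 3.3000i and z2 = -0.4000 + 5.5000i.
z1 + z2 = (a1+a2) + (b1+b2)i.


Real: -1.8 - 0.4 = -2.2
Imag: -3.3 + 5.5 = 2.2

-2.2000 + 2.2000i


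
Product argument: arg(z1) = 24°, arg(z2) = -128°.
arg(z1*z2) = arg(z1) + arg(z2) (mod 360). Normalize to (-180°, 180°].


arg(z1*z2) = 24° - 128° = -104°
Normalized to (-180°, 180°]: -104°

-104°


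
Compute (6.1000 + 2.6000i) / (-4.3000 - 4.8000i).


Conjugate of z2 = -4.3000 + 4.8000i
Numerator: (6.1000 + 2.6000i)(-4.3000 + 4.8000i) = -38.7100 + 18.1000i
Denominator: (-4.3)^2 + (-4.8)^2 = 41.53
Result = (-38.7100 + 18.1000i)/41.53

-0.9321 + 0.4358i


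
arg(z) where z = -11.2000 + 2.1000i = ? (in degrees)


Re = -11.2, Im = 2.1
arg = atan2(2.1, -11.2) = 169.3803 degrees

arg(z) = 169.3803 degrees


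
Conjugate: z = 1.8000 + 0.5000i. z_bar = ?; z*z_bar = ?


z_bar = 1.8000 - 0.5000i
z*z_bar = 1.8^2 + 0.5^2 = 3.24 + 0.25 = 3.49

z_bar = 1.8000 - 0.5000i, z*z_bar = 3.49


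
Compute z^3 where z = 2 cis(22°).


r^3 = 2^3 = 8
n*theta = 3*22° = 66° = 66° (mod 360)
a = 8*cos(66°) = 3.2539
b = 8*sin(66°) = 7.3084

8 cis(66°) = 3.2539 + 7.3084i


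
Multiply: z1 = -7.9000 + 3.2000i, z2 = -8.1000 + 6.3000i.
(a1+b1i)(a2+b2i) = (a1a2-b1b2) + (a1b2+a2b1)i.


Real = -7.9*(-8.1) - 3.2*6.3 = 63.99 - 20.16 = 43.83
Imag = -7.9*6.3 - (8.1)*3.2 = -49.77 - (25.92) = -75.69

43.8300 - 75.6900i


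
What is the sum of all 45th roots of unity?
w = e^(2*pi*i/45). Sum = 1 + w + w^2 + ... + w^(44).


The sum of all 45th roots of unity is 0.
Geometric series: (1 - w^45)/(1 - w) = (1-1)/(1-w) = 0 since w^45 = 1, w ≠ 1.
Alternatively: coefficient of z^44 in z^45 - 1 is 0.

0


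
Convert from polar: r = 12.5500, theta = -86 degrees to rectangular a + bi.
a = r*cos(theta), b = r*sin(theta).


a = 12.5500*cos(-86°) = 12.5500*0.069756 = 0.8754
b = 12.5500*sin(-86°) = 12.5500*(-0.99756) = -12.5194

0.8754 - 12.5194i


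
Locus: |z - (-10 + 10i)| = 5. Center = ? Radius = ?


|z - z0| = r is a circle with center z0 and radius r.
Center = (-10, 10), radius = 5

Circle with center (-10, 10) and radius 5


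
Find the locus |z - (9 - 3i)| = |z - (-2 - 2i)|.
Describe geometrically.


Equal distances means the locus is the perpendicular bisector of z1 and z2.
Midpoint = ((9+(-2))/2, (-3+(-2))/2) = (3.5000, -2.5000)

Perpendicular bisector through (3.5000, -2.5000)


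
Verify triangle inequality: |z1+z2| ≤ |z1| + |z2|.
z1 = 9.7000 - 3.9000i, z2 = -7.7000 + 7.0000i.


|z1| = sqrt(9.7^2 + (-3.9)^2) = sqrt(109.3) = 10.4547
|z2| = sqrt((-7.7)^2 + 7^2) = sqrt(108.29) = 10.4062
z1+z2 = 2.0000 + 3.1000i
|z1+z2| = sqrt(13.61) = 3.6892
|z1|+|z2| = 10.4547 + 10.4062 = 20.8609

|z1+z2| = 3.6892 ≤ |z1|+|z2| = 20.8609 (verified)


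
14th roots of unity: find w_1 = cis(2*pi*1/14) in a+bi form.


Angle = 360*1/14 = 25.7143°
a = cos(25.7143°) = 0.9010
b = sin(25.7143°) = 0.4339

0.9010 + 0.4339i


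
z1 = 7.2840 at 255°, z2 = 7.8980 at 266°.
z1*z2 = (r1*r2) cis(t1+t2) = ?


r = 7.2840 * 7.8980 = 57.5290
theta = 255° + 266° = 521° = 161° (mod 360)

57.5290 cis(161°)


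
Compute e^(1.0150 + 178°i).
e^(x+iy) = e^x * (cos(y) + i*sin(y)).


e^1.0150 = 2.7594
cos(178°) = -0.9994
sin(178°) = 0.0349
Real = 2.7594*(-0.9994) = -2.7577
Imag = 2.7594*0.0349 = 0.0963

-2.7577 + 0.0963i


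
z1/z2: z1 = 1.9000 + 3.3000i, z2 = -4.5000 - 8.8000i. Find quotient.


Conjugate of z2 = -4.5000 + 8.8000i
Numerator: (1.9000 + 3.3000i)(-4.5000 + 8.8000i) = -37.5900 + 1.8700i
Denominator: (-4.5)^2 + (-8.8)^2 = 97.69
Result = (-37.5900 + 1.8700i)/97.69

-0.3848 + 0.0191i


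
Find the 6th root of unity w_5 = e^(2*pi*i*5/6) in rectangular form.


Angle = 360*5/6 = 300°
a = cos(300°) = 0.5000
b = sin(300°) = -0.8660

0.5000 - 0.8660i


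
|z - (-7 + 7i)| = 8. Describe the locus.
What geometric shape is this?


|z - z0| = r is a circle with center z0 and radius r.
Center = (-7, 7), radius = 8

Circle with center (-7, 7) and radius 8


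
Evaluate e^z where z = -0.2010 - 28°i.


e^-0.2010 = 0.8179
cos(-28°) = 0.88295
sin(-28°) = -0.4695
Real = 0.8179*0.88295 = 0.7222
Imag = 0.8179*(-0.4695) = -0.3840

0.7222 - 0.3840i


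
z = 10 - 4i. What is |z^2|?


|z| = sqrt(100+16) = sqrt(116) = 10.7703
|z^2| = |z|^2 = (sqrt(116))^2 = 116

|z^2| = 116


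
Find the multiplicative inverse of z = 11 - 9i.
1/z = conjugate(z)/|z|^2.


|z|^2 = 121+81 = 202
1/z = (11 + 9i)/202

1/z = 0.0545 + 0.0446i


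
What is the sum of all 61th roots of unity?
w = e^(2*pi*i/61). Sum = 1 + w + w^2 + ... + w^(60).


The sum of all 61th roots of unity is 0.
Geometric series: (1 - w^61)/(1 - w) = (1-1)/(1-w) = 0 since w^61 = 1, w ≠ 1.
Alternatively: coefficient of z^60 in z^61 - 1 is 0.

0


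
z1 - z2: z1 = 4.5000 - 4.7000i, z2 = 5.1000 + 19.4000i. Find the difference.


Real: 4.5 - 5.1 = -0.6
Imag: -4.7 - 19.4 = -24.1

-0.6000 - 24.1000i


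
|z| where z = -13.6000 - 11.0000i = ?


|z| = sqrt((-13.6)^2 + (-11)^2) = sqrt(184.96 + 121) = sqrt(305.96) = 17.4917

|z| = 17.4917


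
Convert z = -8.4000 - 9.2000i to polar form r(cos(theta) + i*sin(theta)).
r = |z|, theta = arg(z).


r = sqrt(70.56+84.64) = sqrt(155.2) = 12.4579
theta = atan2(-9.2, -8.4) = -132.3974 degrees

r = 12.4579, theta = -132.3974 degrees


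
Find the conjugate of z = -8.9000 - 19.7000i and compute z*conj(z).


z_bar = -8.9000 + 19.7000i
z*z_bar = (-8.9)^2 + (-19.7)^2 = 79.21 + 388.09 = 467.3

z_bar = -8.9000 + 19.7000i, z*z_bar = 467.3


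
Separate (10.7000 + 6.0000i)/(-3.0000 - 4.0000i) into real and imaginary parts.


Multiply by conjugate: (10.7000 + 6.0000i)(-3.0000 + 4.0000i) / ((-3)^2 + (-4)^2)
Numerator real = 10.7*(-3) + 6*(-4) = -56.1
Numerator imag = 6*(-3) - 10.7*(-4) = 24.8
Denominator = 25
Re(z) = -56.1/25 = -2.2440
Im(z) = 24.8/25 = 0.9920

Re(z) = -2.2440, Im(z) = 0.9920


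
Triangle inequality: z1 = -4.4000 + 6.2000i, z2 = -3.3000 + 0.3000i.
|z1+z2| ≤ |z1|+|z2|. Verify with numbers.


|z1| = sqrt((-4.4)^2 + 6.2^2) = sqrt(57.8) = 7.6026
|z2| = sqrt((-3.3)^2 + 0.3^2) = sqrt(10.98) = 3.3136
z1+z2 = -7.7000 + 6.5000i
|z1+z2| = sqrt(101.54) = 10.0767
|z1|+|z2| = 7.6026 + 3.3136 = 10.9162

|z1+z2| = 10.0767 ≤ |z1|+|z2| = 10.9162 (verified)


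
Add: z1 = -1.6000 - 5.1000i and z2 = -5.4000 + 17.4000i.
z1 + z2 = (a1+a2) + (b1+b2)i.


Real: -1.6 - 5.4 = -7
Imag: -5.1 + 17.4 = 12.3

-7.0000 + 12.3000i


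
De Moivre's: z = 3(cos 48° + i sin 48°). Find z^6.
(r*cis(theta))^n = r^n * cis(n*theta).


r^6 = 3^6 = 729
n*theta = 6*48° = 288° = 288° (mod 360)
a = 729*cos(288°) = 225.2734
b = 729*sin(288°) = -693.3202

729 cis(288°) = 225.2734 - 693.3202i


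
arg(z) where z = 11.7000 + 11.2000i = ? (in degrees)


Re = 11.7, Im = 11.2
arg = atan2(11.2, 11.7) = 43.7492 degrees

arg(z) = 43.7492 degrees


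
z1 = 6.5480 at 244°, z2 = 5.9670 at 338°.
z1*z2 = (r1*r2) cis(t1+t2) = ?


r = 6.5480 * 5.9670 = 39.0719
theta = 244° + 338° = 582° = 222° (mod 360)

39.0719 cis(222°)


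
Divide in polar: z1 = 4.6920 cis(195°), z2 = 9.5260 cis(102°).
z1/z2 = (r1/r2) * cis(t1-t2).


r = 4.6920 / 9.5260 = 0.4925
theta = 195° - 102° = 93° = 93° (mod 360)

0.4925 cis(93°)


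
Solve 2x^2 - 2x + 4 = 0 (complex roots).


disc = (-2)^2 - 4*2*4 = 4 - 32 = -28
sqrt(|disc|) = sqrt(28) = 5.2915
Real part = 2/(2*2) = 0.5000
Imag part = 5.2915/(2*2) = 1.3229

0.5000 ± 1.3229i


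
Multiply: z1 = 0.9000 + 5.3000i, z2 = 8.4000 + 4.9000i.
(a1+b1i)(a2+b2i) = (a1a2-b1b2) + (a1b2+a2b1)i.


Real = 0.9*8.4 - 5.3*4.9 = 7.56 - 25.97 = -18.41
Imag = 0.9*4.9 + 8.4*5.3 = 4.41 + 44.52 = 48.93

-18.4100 + 48.9300i


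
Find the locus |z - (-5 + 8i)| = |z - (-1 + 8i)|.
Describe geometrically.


Equal distances means the locus is the perpendicular bisector of z1 and z2.
Midpoint = ((-5+(-1))/2, (8+8)/2) = (-3.0000, 8.0000)

Perpendicular bisector through (-3.0000, 8.0000)


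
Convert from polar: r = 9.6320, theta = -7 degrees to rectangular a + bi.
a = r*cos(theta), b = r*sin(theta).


a = 9.6320*cos(-7°) = 9.6320*0.99255 = 9.5602
b = 9.6320*sin(-7°) = 9.6320*(-0.121869) = -1.1738

9.5602 - 1.1738i


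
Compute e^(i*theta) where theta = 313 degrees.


cos(313°) = 0.6820
sin(313°) = -0.7314

e^(i*313°) = 0.6820 - 0.7314i


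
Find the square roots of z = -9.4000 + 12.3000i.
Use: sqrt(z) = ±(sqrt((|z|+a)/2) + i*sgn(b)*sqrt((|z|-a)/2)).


|z| = sqrt(88.36+151.29) = 15.4806
sqrt((|z|+a)/2) = sqrt((15.4806+(-9.4))/2) = sqrt(3.0403) = 1.7437
sqrt((|z|-a)/2) = sqrt((15.4806-(-9.4))/2) = sqrt(12.4403) = 3.5271

±(1.7437 + 3.5271i) i.e. 1.7437 + 3.5271i and -1.7437 - 3.5271i


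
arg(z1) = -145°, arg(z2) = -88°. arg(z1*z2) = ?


arg(z1*z2) = -145° - 88° = -233°
Normalized to (-180°, 180°]: 127°

127°


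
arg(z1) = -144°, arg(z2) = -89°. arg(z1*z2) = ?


arg(z1*z2) = -144° - 89° = -233°
Normalized to (-180°, 180°]: 127°

127°


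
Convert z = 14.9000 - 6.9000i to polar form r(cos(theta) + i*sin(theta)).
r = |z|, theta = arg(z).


r = sqrt(222.01+47.61) = sqrt(269.62) = 16.4201
theta = atan2(-6.9, 14.9) = -24.8483 degrees

r = 16.4201, theta = -24.8483 degrees


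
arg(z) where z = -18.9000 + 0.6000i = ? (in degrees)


Re = -18.9, Im = 0.6
arg = atan2(0.6, -18.9) = 178.1817 degrees

arg(z) = 178.1817 degrees


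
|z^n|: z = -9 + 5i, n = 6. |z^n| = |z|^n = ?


|z| = sqrt(81+25) = sqrt(106) = 10.2956
|z^6| = |z|^6 = (sqrt(106))^6 = 106^3 = 1191016

|z^6| = 1191016


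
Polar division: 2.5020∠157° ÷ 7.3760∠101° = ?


r = 2.5020 / 7.3760 = 0.3392
theta = 157° - 101° = 56° = 56° (mod 360)

0.3392 cis(56°)


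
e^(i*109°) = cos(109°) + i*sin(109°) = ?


cos(109°) = -0.3256
sin(109°) = 0.9455

e^(i*109°) = -0.3256 + 0.9455i


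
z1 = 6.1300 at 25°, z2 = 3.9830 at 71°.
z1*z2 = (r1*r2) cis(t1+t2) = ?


r = 6.1300 * 3.9830 = 24.4158
theta = 25° + 71° = 96° = 96° (mod 360)

24.4158 cis(96°)


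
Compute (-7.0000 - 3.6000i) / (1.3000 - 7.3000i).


Conjugate of z2 = 1.3000 + 7.3000i
Numerator: (-7.0000 - 3.6000i)(1.3000 + 7.3000i) = 17.1800 - 55.7800i
Denominator: 1.3^2 + (-7.3)^2 = 54.98
Result = (17.1800 - 55.7800i)/54.98

0.3125 - 1.0146i


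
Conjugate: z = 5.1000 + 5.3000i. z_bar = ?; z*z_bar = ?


z_bar = 5.1000 - 5.3000i
z*z_bar = 5.1^2 + 5.3^2 = 26.01 + 28.09 = 54.1

z_bar = 5.1000 - 5.3000i, z*z_bar = 54.1


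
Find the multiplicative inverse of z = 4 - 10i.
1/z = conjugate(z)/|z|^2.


|z|^2 = 16+100 = 116
1/z = (4 + 10i)/116

1/z = 0.0345 + 0.0862i


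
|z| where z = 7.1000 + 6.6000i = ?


|z| = sqrt(7.1^2 + 6.6^2) = sqrt(50.41 + 43.56) = sqrt(93.97) = 9.6938

|z| = 9.6938


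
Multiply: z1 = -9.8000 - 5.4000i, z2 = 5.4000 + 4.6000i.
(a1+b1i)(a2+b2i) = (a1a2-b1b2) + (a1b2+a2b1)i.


Real = -9.8*5.4 - (-5.4)*4.6 = -52.92 - (-24.84) = -28.08
Imag = -9.8*4.6 + 5.4*(-5.4) = -45.08 - (29.16) = -74.24

-28.0800 - 74.2400i


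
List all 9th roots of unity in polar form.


The 9th roots of unity are cis(360k/9°) for k=0..8
Angle step = 360/9 = 40°
Primitive root: cis(40°)
Primitive root = 0.7660 + 0.6428i

9 roots at angles: 0°, 40°, 80°, 120°, 160°, 200°, 240°, 280°, 320°


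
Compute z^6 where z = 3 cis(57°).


r^6 = 3^6 = 729
n*theta = 6*57° = 342° = 342° (mod 360)
a = 729*cos(342°) = 693.3202
b = 729*sin(342°) = -225.2734

729 cis(342°) = 693.3202 - 225.2734i


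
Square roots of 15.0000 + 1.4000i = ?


|z| = sqrt(225+1.96) = 15.0652
sqrt((|z|+a)/2) = sqrt((15.0652+15)/2) = sqrt(15.0326) = 3.8772
sqrt((|z|-a)/2) = sqrt((15.0652-15)/2) = sqrt(0.0326) = 0.1805

±(3.8772 + 0.1805i) i.e. 3.8772 + 0.1805i and -3.8772 - 0.1805i


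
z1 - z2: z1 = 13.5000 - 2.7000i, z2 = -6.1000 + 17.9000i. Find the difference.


Real: 13.5 + 6.1 = 19.6
Imag: -2.7 - 17.9 = -20.6

19.6000 - 20.6000i


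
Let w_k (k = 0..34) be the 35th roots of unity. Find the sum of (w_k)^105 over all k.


The roots are w_k = w^k with w = e^(2*pi*i/35), and (w^k)^105 = (w^105)^k.
So S = 1 + u + u^2 + ... + u^(34) with u = w^105.
105 = 3*35 + 0, so 105 is a multiple of 35 and u = (w^35)^3 = 1.
Every one of the 35 terms equals 1: S = 35

S = 35


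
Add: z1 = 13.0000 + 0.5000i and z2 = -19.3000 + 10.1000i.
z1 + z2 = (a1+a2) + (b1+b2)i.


Real: 13 - 19.3 = -6.3
Imag: 0.5 + 10.1 = 10.6

-6.3000 + 10.6000i


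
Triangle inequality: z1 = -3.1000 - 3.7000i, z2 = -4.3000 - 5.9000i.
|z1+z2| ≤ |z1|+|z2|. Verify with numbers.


|z1| = sqrt((-3.1)^2 + (-3.7)^2) = sqrt(23.3) = 4.8270
|z2| = sqrt((-4.3)^2 + (-5.9)^2) = sqrt(53.3) = 7.3007
z1+z2 = -7.4000 - 9.6000i
|z1+z2| = sqrt(146.92) = 12.1211
|z1|+|z2| = 4.8270 + 7.3007 = 12.1277

|z1+z2| = 12.1211 ≤ |z1|+|z2| = 12.1277 (verified)


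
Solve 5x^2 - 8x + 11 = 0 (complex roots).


disc = (-8)^2 - 4*5*11 = 64 - 220 = -156
sqrt(|disc|) = sqrt(156) = 12.4900
Real part = 8/(2*5) = 0.8000
Imag part = 12.4900/(2*5) = 1.2490

0.8000 ± 1.2490i


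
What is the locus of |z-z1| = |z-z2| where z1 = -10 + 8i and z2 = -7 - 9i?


Equal distances means the locus is the perpendicular bisector of z1 and z2.
Midpoint = ((-10+(-7))/2, (8+(-9))/2) = (-8.5000, -0.5000)

Perpendicular bisector through (-8.5000, -0.5000)


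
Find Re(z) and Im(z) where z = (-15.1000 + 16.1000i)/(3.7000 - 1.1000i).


Multiply by conjugate: (-15.1000 + 16.1000i)(3.7000 + 1.1000i) / (3.7^2 + (-1.1)^2)
Numerator real = -15.1*3.7 + 16.1*(-1.1) = -73.58
Numerator imag = 16.1*3.7 - (-15.1)*(-1.1) = 42.96
Denominator = 14.9
Re(z) = -73.58/14.9 = -4.9383
Im(z) = 42.96/14.9 = 2.8832

Re(z) = -4.9383, Im(z) = 2.8832


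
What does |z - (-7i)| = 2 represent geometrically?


|z - z0| = r is a circle with center z0 and radius r.
Center = (0, -7), radius = 2

Circle with center (0, -7) and radius 2


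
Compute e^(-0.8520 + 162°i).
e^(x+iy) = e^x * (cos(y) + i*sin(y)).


e^-0.8520 = 0.4266
cos(162°) = -0.9511
sin(162°) = 0.309
Real = 0.4266*(-0.9511) = -0.4057
Imag = 0.4266*0.309 = 0.1318

-0.4057 + 0.1318i


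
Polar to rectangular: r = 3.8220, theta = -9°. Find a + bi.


a = 3.8220*cos(-9°) = 3.8220*0.987688 = 3.7749
b = 3.8220*sin(-9°) = 3.8220*(-0.15643) = -0.5979

3.7749 - 0.5979i


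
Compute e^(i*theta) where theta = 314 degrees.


cos(314°) = 0.6947
sin(314°) = -0.7193

e^(i*314°) = 0.6947 - 0.7193i


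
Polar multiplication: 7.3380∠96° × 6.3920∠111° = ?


r = 7.3380 * 6.3920 = 46.9045
theta = 96° + 111° = 207° = 207° (mod 360)

46.9045 cis(207°)


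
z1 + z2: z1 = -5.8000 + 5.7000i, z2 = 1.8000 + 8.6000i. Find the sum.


Real: -5.8 + 1.8 = -4
Imag: 5.7 + 8.6 = 14.3

-4.0000 + 14.3000i


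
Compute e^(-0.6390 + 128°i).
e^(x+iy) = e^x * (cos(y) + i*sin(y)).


e^-0.6390 = 0.5278
cos(128°) = -0.6157
sin(128°) = 0.788
Real = 0.5278*(-0.6157) = -0.3250
Imag = 0.5278*0.788 = 0.4159

-0.3250 + 0.4159i


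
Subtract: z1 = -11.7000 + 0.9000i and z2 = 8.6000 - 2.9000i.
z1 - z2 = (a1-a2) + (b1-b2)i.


Real: -11.7 - 8.6 = -20.3
Imag: 0.9 + 2.9 = 3.8

-20.3000 + 3.8000i


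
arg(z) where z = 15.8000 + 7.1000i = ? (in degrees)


Re = 15.8, Im = 7.1
arg = atan2(7.1, 15.8) = 24.1976 degrees

arg(z) = 24.1976 degrees


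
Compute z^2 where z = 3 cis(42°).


r^2 = 3^2 = 9
n*theta = 2*42° = 84° = 84° (mod 360)
a = 9*cos(84°) = 0.9408
b = 9*sin(84°) = 8.9507

9 cis(84°) = 0.9408 + 8.9507i


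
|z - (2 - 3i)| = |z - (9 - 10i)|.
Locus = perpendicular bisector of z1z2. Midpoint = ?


Equal distances means the locus is the perpendicular bisector of z1 and z2.
Midpoint = ((2+9)/2, (-3+(-10))/2) = (5.5000, -6.5000)

Perpendicular bisector through (5.5000, -6.5000)


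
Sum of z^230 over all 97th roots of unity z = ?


The roots are w_k = w^k with w = e^(2*pi*i/97), and (w^k)^230 = (w^230)^k.
So S = 1 + u + u^2 + ... + u^(96) with u = w^230.
230 = 2*97 + 36, so 230 is not a multiple of 97: u = (w^97)^2 * w^36 = w^36 ≠ 1 (w is a primitive 97th root), while u^97 = (w^97)^230 = 1.
Geometric series: S = (1 - u^97)/(1 - u) = (1 - 1)/(1 - u) = 0

S = 0


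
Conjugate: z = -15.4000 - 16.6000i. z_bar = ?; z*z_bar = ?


z_bar = -15.4000 + 16.6000i
z*z_bar = (-15.4)^2 + (-16.6)^2 = 237.16 + 275.56 = 512.72

z_bar = -15.4000 + 16.6000i, z*z_bar = 512.72


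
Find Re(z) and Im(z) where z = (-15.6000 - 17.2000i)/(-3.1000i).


Multiply by conjugate: (-15.6000 - 17.2000i)(3.1000i) / (0^2 + (-3.1)^2)
Numerator real = -15.6*0 - (17.2)*(-3.1) = 53.32
Numerator imag = -17.2*0 - (-15.6)*(-3.1) = -48.36
Denominator = 9.61
Re(z) = 53.32/9.61 = 5.5484
Im(z) = -48.36/9.61 = -5.0323

Re(z) = 5.5484, Im(z) = -5.0323


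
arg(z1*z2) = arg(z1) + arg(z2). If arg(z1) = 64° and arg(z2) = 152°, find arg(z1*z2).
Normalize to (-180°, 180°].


arg(z1*z2) = 64° + 152° = 216°
Normalized to (-180°, 180°]: -144°

-144°


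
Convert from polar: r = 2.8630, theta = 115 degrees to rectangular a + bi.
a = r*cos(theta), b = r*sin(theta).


a = 2.8630*cos(115°) = 2.8630*(-0.42262) = -1.2100
b = 2.8630*sin(115°) = 2.8630*0.90631 = 2.5948

-1.2100 + 2.5948i


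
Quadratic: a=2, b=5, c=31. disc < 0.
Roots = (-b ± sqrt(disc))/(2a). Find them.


disc = 5^2 - 4*2*31 = 25 - 248 = -223
sqrt(|disc|) = sqrt(223) = 14.9332
Real part = -5/(2*2) = -1.2500
Imag part = 14.9332/(2*2) = 3.7333

-1.2500 ± 3.7333i


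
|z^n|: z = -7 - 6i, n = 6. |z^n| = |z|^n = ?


|z| = sqrt(49+36) = sqrt(85) = 9.2195
|z^6| = |z|^6 = (sqrt(85))^6 = 85^3 = 614125

|z^6| = 614125


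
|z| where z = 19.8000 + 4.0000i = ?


|z| = sqrt(19.8^2 + 4^2) = sqrt(392.04 + 16) = sqrt(408.04) = 20.2000

|z| = 20.2000


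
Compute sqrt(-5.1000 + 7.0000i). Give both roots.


|z| = sqrt(26.01+49) = 8.6608
sqrt((|z|+a)/2) = sqrt((8.6608+(-5.1))/2) = sqrt(1.7804) = 1.3343
sqrt((|z|-a)/2) = sqrt((8.6608-(-5.1))/2) = sqrt(6.8804) = 2.6231

±(1.3343 + 2.6231i) i.e. 1.3343 + 2.6231i and -1.3343 - 2.6231i


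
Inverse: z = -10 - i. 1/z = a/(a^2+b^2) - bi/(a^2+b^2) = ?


|z|^2 = 100+1 = 101
1/z = (-10 + 1i)/101

1/z = -0.0990 + 0.0099i


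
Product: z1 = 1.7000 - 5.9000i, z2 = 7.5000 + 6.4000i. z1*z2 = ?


Real = 1.7*7.5 - (-5.9)*6.4 = 12.75 - (-37.76) = 50.51
Imag = 1.7*6.4 + 7.5*(-5.9) = 10.88 - (44.25) = -33.37

50.5100 - 33.3700i


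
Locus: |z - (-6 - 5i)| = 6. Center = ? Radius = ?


|z - z0| = r is a circle with center z0 and radius r.
Center = (-6, -5), radius = 6

Circle with center (-6, -5) and radius 6


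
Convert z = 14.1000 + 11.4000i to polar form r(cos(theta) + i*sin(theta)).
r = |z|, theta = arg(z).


r = sqrt(198.81+129.96) = sqrt(328.77) = 18.1320
theta = atan2(11.4, 14.1) = 38.9559 degrees

r = 18.1320, theta = 38.9559 degrees


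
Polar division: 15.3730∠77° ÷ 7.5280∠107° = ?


r = 15.3730 / 7.5280 = 2.0421
theta = 77° - 107° = -30° = 330° (mod 360)

2.0421 cis(330°)


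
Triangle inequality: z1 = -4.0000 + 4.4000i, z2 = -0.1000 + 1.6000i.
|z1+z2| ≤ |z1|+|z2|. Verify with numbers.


|z1| = sqrt((-4)^2 + 4.4^2) = sqrt(35.36) = 5.9464
|z2| = sqrt((-0.1)^2 + 1.6^2) = sqrt(2.57) = 1.6031
z1+z2 = -4.1000 + 6.0000i
|z1+z2| = sqrt(52.81) = 7.2670
|z1|+|z2| = 5.9464 + 1.6031 = 7.5495

|z1+z2| = 7.2670 ≤ |z1|+|z2| = 7.5495 (verified)


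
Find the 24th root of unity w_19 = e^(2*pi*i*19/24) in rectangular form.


Angle = 360*19/24 = 285°
a = cos(285°) = 0.2588
b = sin(285°) = -0.9659

0.2588 - 0.9659i


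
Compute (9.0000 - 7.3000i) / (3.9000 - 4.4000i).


Conjugate of z2 = 3.9000 + 4.4000i
Numerator: (9.0000 - 7.3000i)(3.9000 + 4.4000i) = 67.2200 + 11.1300i
Denominator: 3.9^2 + (-4.4)^2 = 34.57
Result = (67.2200 + 11.1300i)/34.57

1.9445 + 0.3220i


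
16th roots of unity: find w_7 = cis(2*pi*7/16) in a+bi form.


Angle = 360*7/16 = 157.5°
a = cos(157.5°) = -0.9239
b = sin(157.5°) = 0.3827

-0.9239 + 0.3827i


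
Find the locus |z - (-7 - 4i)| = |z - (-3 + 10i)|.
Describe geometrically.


Equal distances means the locus is the perpendicular bisector of z1 and z2.
Midpoint = ((-7+(-3))/2, (-4+10)/2) = (-5.0000, 3.0000)

Perpendicular bisector through (-5.0000, 3.0000)


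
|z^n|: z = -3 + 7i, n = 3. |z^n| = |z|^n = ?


|z| = sqrt(9+49) = sqrt(58) = 7.6158
|z^3| = |z|^3 = (sqrt(58))^3 = 58*sqrt(58)

|z^3| = 58*sqrt(58) ≈ 441.7148


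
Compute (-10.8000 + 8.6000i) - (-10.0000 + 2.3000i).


Real: -10.8 + 10 = -0.8
Imag: 8.6 - 2.3 = 6.3

-0.8000 + 6.3000i


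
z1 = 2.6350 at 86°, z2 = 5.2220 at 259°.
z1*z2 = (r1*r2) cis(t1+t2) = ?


r = 2.6350 * 5.2220 = 13.7600
theta = 86° + 259° = 345° = 345° (mod 360)

13.7600 cis(345°)


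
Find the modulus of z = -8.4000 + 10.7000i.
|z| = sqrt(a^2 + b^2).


|z| = sqrt((-8.4)^2 + 10.7^2) = sqrt(70.56 + 114.49) = sqrt(185.05) = 13.6033

|z| = 13.6033


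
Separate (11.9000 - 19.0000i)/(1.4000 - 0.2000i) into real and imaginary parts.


Multiply by conjugate: (11.9000 - 19.0000i)(1.4000 + 0.2000i) / (1.4^2 + (-0.2)^2)
Numerator real = 11.9*1.4 - (19)*(-0.2) = 20.46
Numerator imag = -19*1.4 - 11.9*(-0.2) = -24.22
Denominator = 2
Re(z) = 20.46/2 = 10.2300
Im(z) = -24.22/2 = -12.1100

Re(z) = 10.2300, Im(z) = -12.1100


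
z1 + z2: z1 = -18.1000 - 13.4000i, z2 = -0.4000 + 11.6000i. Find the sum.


Real: -18.1 - 0.4 = -18.5
Imag: -13.4 + 11.6 = -1.8

-18.5000 - 1.8000i


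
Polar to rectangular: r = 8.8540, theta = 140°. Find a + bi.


a = 8.8540*cos(140°) = 8.8540*(-0.766044) = -6.7826
b = 8.8540*sin(140°) = 8.8540*0.642788 = 5.6912

-6.7826 + 5.6912i


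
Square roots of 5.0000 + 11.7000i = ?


|z| = sqrt(25+136.89) = 12.7236
sqrt((|z|+a)/2) = sqrt((12.7236+5)/2) = sqrt(8.8618) = 2.9769
sqrt((|z|-a)/2) = sqrt((12.7236-5)/2) = sqrt(3.8618) = 1.9651

±(2.9769 + 1.9651i) i.e. 2.9769 + 1.9651i and -2.9769 - 1.9651i


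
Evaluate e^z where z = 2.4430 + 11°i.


e^2.4430 = 11.5075
cos(11°) = 0.98163
sin(11°) = 0.19081
Real = 11.5075*0.98163 = 11.2961
Imag = 11.5075*0.19081 = 2.1957

11.2961 + 2.1957i


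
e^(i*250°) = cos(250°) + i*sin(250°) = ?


cos(250°) = -0.3420
sin(250°) = -0.9397

e^(i*250°) = -0.3420 - 0.9397i


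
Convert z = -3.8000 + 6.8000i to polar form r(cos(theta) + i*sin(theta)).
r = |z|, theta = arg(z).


r = sqrt(14.44+46.24) = sqrt(60.68) = 7.7897
theta = atan2(6.8, -3.8) = 119.1975 degrees

r = 7.7897, theta = 119.1975 degrees


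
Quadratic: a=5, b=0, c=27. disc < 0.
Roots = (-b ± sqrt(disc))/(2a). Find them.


disc = 0^2 - 4*5*27 = 0 - 540 = -540
sqrt(|disc|) = sqrt(540) = 23.2379
Real part = 0/(2*5) = 0
Imag part = 23.2379/(2*5) = 2.3238

0 ± 2.3238i


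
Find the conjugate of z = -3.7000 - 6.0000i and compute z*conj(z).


z_bar = -3.7000 + 6.0000i
z*z_bar = (-3.7)^2 + (-6)^2 = 13.69 + 36 = 49.69

z_bar = -3.7000 + 6.0000i, z*z_bar = 49.69


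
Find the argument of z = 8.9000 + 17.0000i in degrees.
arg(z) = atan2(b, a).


Re = 8.9, Im = 17
arg = atan2(17, 8.9) = 62.3666 degrees

arg(z) = 62.3666 degrees


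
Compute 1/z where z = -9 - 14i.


|z|^2 = 81+196 = 277
1/z = (-9 + 14i)/277

1/z = -0.0325 + 0.0505i


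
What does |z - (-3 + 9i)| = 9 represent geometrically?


|z - z0| = r is a circle with center z0 and radius r.
Center = (-3, 9), radius = 9

Circle with center (-3, 9) and radius 9


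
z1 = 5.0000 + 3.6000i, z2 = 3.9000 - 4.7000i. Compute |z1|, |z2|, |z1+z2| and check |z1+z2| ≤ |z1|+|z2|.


|z1| = sqrt(5^2 + 3.6^2) = sqrt(37.96) = 6.1612
|z2| = sqrt(3.9^2 + (-4.7)^2) = sqrt(37.3) = 6.1074
z1+z2 = 8.9000 - 1.1000i
|z1+z2| = sqrt(80.42) = 8.9677
|z1|+|z2| = 6.1612 + 6.1074 = 12.2686

|z1+z2| = 8.9677 ≤ |z1|+|z2| = 12.2686 (verified)


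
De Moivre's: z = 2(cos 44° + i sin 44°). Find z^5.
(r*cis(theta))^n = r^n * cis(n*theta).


r^5 = 2^5 = 32
n*theta = 5*44° = 220° = 220° (mod 360)
a = 32*cos(220°) = -24.5134
b = 32*sin(220°) = -20.5692

32 cis(220°) = -24.5134 - 20.5692i


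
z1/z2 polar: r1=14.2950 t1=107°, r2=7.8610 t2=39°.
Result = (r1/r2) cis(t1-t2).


r = 14.2950 / 7.8610 = 1.8185
theta = 107° - 39° = 68° = 68° (mod 360)

1.8185 cis(68°)


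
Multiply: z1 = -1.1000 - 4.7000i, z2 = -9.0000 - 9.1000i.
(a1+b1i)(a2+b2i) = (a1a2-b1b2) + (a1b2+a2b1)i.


Real = -1.1*(-9) - (-4.7)*(-9.1) = 9.9 - 42.77 = -32.87
Imag = -1.1*(-9.1) - (9)*(-4.7) = 10.01 + 42.3 = 52.31

-32.8700 + 52.3100i


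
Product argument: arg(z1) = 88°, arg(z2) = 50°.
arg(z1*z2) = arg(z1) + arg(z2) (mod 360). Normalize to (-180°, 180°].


arg(z1*z2) = 88° + 50° = 138°
Normalized to (-180°, 180°]: 138°

138°


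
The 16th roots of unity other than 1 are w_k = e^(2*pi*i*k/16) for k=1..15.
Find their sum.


With w = e^(2*pi*i/16), all 16 of the 16th roots of unity w^0 = 1, w, ..., w^(15) sum to 0: 1 + w + ... + w^(15) = (1 - w^16)/(1 - w) = 0 since w^16 = 1, w ≠ 1.
Removing the root 1: w + w^2 + ... + w^(15) = 0 - 1 = -1

Sum = -1


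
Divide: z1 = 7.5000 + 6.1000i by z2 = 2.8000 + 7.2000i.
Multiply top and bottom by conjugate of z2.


Conjugate of z2 = 2.8000 - 7.2000i
Numerator: (7.5000 + 6.1000i)(2.8000 - 7.2000i) = 64.9200 - 36.9200i
Denominator: 2.8^2 + 7.2^2 = 59.68
Result = (64.9200 - 36.9200i)/59.68

1.0878 - 0.6186i


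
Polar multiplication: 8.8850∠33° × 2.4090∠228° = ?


r = 8.8850 * 2.4090 = 21.4040
theta = 33° + 228° = 261° = 261° (mod 360)

21.4040 cis(261°)


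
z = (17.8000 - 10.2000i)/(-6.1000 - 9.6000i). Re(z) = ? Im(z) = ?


Multiply by conjugate: (17.8000 - 10.2000i)(-6.1000 + 9.6000i) / ((-6.1)^2 + (-9.6)^2)
Numerator real = 17.8*(-6.1) - (10.2)*(-9.6) = -10.66
Numerator imag = -10.2*(-6.1) - 17.8*(-9.6) = 233.1
Denominator = 129.37
Re(z) = -10.66/129.37 = -0.0824
Im(z) = 233.1/129.37 = 1.8018

Re(z) = -0.0824, Im(z) = 1.8018


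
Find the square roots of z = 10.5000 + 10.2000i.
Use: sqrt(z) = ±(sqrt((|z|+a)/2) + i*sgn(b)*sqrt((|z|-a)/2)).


|z| = sqrt(110.25+104.04) = 14.6386
sqrt((|z|+a)/2) = sqrt((14.6386+10.5)/2) = sqrt(12.5693) = 3.5453
sqrt((|z|-a)/2) = sqrt((14.6386-10.5)/2) = sqrt(2.0693) = 1.4385

±(3.5453 + 1.4385i) i.e. 3.5453 + 1.4385i and -3.5453 - 1.4385i


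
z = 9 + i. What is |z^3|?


|z| = sqrt(81+1) = sqrt(82) = 9.0554
|z^3| = |z|^3 = (sqrt(82))^3 = 82*sqrt(82)

|z^3| = 82*sqrt(82) ≈ 742.5416


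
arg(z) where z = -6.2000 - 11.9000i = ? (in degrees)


Re = -6.2, Im = -11.9
arg = atan2(-11.9, -6.2) = -117.5199 degrees

arg(z) = -117.5199 degrees


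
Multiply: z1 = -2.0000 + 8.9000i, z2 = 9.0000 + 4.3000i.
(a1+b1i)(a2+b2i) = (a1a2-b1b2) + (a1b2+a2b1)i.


Real = -2*9 - 8.9*4.3 = -18 - 38.27 = -56.27
Imag = -2*4.3 + 9*8.9 = -8.6 + 80.1 = 71.5

-56.2700 + 71.5000i


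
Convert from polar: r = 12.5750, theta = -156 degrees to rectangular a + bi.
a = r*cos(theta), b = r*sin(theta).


a = 12.5750*cos(-156°) = 12.5750*(-0.913545) = -11.4878
b = 12.5750*sin(-156°) = 12.5750*(-0.406737) = -5.1147

-11.4878 - 5.1147i


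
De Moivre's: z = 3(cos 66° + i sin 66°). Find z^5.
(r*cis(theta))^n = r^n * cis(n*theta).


r^5 = 3^5 = 243
n*theta = 5*66° = 330° = 330° (mod 360)
a = 243*cos(330°) = 210.4442
b = 243*sin(330°) = -121.5000

243 cis(330°) = 210.4442 - 121.5000i


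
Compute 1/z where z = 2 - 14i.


|z|^2 = 4+196 = 200
1/z = (2 + 14i)/200

1/z = 0.0100 + 0.0700i


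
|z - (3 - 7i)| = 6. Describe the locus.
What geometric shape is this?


|z - z0| = r is a circle with center z0 and radius r.
Center = (3, -7), radius = 6

Circle with center (3, -7) and radius 6


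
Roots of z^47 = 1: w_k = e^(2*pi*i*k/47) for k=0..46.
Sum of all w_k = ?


The sum of all 47th roots of unity is 0.
Geometric series: (1 - w^47)/(1 - w) = (1-1)/(1-w) = 0 since w^47 = 1, w ≠ 1.
Alternatively: coefficient of z^46 in z^47 - 1 is 0.

0


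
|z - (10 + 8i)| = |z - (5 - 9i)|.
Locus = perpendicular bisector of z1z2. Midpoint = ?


Equal distances means the locus is the perpendicular bisector of z1 and z2.
Midpoint = ((10+5)/2, (8+(-9))/2) = (7.5000, -0.5000)

Perpendicular bisector through (7.5000, -0.5000)


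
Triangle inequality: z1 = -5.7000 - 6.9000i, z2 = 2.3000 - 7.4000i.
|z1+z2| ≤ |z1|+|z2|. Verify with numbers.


|z1| = sqrt((-5.7)^2 + (-6.9)^2) = sqrt(80.1) = 8.9499
|z2| = sqrt(2.3^2 + (-7.4)^2) = sqrt(60.05) = 7.7492
z1+z2 = -3.4000 - 14.3000i
|z1+z2| = sqrt(216.05) = 14.6986
|z1|+|z2| = 8.9499 + 7.7492 = 16.6991

|z1+z2| = 14.6986 ≤ |z1|+|z2| = 16.6991 (verified)


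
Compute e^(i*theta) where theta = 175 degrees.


cos(175°) = -0.9962
sin(175°) = 0.0872

e^(i*175°) = -0.9962 + 0.0872i


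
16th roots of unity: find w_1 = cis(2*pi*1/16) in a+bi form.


Angle = 360*1/16 = 22.5°
a = cos(22.5°) = 0.9239
b = sin(22.5°) = 0.3827

0.9239 + 0.3827i


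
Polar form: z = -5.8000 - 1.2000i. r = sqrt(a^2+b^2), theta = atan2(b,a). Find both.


r = sqrt(33.64+1.44) = sqrt(35.08) = 5.9228
theta = atan2(-1.2, -5.8) = -168.3106 degrees

r = 5.9228, theta = -168.3106 degrees


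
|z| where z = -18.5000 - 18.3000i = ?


|z| = sqrt((-18.5)^2 + (-18.3)^2) = sqrt(342.25 + 334.89) = sqrt(677.14) = 26.0219

|z| = 26.0219


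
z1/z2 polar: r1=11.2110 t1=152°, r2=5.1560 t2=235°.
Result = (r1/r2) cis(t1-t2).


r = 11.2110 / 5.1560 = 2.1744
theta = 152° - 235° = -83° = 277° (mod 360)

2.1744 cis(277°)


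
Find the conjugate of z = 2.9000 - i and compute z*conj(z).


z_bar = 2.9000 + i
z*z_bar = 2.9^2 + (-1)^2 = 8.41 + 1 = 9.41

z_bar = 2.9000 + i, z*z_bar = 9.41


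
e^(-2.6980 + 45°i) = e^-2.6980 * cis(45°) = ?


e^-2.6980 = 0.0673
cos(45°) = 0.7071
sin(45°) = 0.7071
Real = 0.0673*0.7071 = 0.0476
Imag = 0.0673*0.7071 = 0.0476

0.0476 + 0.0476i


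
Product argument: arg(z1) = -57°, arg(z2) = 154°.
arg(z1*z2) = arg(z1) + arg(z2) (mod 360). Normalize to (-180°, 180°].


arg(z1*z2) = -57° + 154° = 97°
Normalized to (-180°, 180°]: 97°

97°


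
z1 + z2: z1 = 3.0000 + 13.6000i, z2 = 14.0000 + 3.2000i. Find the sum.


Real: 3 + 14 = 17
Imag: 13.6 + 3.2 = 16.8

17.0000 + 16.8000i


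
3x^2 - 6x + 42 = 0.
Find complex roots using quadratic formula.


disc = (-6)^2 - 4*3*42 = 36 - 504 = -468
sqrt(|disc|) = sqrt(468) = 21.6333
Real part = 6/(2*3) = 1.0000
Imag part = 21.6333/(2*3) = 3.6056

1.0000 ± 3.6056i


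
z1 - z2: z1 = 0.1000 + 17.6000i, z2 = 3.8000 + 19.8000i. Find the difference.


Real: 0.1 - 3.8 = -3.7
Imag: 17.6 - 19.8 = -2.2

-3.7000 - 2.2000i


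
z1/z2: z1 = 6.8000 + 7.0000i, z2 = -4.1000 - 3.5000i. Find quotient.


Conjugate of z2 = -4.1000 + 3.5000i
Numerator: (6.8000 + 7.0000i)(-4.1000 + 3.5000i) = -52.3800 - 4.9000i
Denominator: (-4.1)^2 + (-3.5)^2 = 29.06
Result = (-52.3800 - 4.9000i)/29.06

-1.8025 - 0.1686i


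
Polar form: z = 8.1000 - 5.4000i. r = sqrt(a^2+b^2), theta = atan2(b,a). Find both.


r = sqrt(65.61+29.16) = sqrt(94.77) = 9.7350
theta = atan2(-5.4, 8.1) = -33.6901 degrees

r = 9.7350, theta = -33.6901 degrees


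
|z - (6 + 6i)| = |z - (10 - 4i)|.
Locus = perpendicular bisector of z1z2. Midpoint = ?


Equal distances means the locus is the perpendicular bisector of z1 and z2.
Midpoint = ((6+10)/2, (6+(-4))/2) = (8.0000, 1.0000)

Perpendicular bisector through (8.0000, 1.0000)


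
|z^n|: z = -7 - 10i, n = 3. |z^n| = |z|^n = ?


|z| = sqrt(49+100) = sqrt(149) = 12.2066
|z^3| = |z|^3 = (sqrt(149))^3 = 149*sqrt(149)

|z^3| = 149*sqrt(149) ≈ 1818.7768


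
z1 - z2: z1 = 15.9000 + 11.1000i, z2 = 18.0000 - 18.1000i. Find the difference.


Real: 15.9 - 18 = -2.1
Imag: 11.1 + 18.1 = 29.2

-2.1000 + 29.2000i


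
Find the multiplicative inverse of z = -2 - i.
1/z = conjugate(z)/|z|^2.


|z|^2 = 4+1 = 5
1/z = (-2 + 1i)/5

1/z = -0.4000 + 0.2000i


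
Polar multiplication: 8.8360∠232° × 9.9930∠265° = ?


r = 8.8360 * 9.9930 = 88.2981
theta = 232° + 265° = 497° = 137° (mod 360)

88.2981 cis(137°)


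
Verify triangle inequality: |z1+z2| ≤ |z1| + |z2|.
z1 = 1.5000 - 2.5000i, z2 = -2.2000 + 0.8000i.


|z1| = sqrt(1.5^2 + (-2.5)^2) = sqrt(8.5) = 2.9155
|z2| = sqrt((-2.2)^2 + 0.8^2) = sqrt(5.48) = 2.3409
z1+z2 = -0.7000 - 1.7000i
|z1+z2| = sqrt(3.38) = 1.8385
|z1|+|z2| = 2.9155 + 2.3409 = 5.2564

|z1+z2| = 1.8385 ≤ |z1|+|z2| = 5.2564 (verified)


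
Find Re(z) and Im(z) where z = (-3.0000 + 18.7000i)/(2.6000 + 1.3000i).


Multiply by conjugate: (-3.0000 + 18.7000i)(2.6000 - 1.3000i) / (2.6^2 + 1.3^2)
Numerator real = -3*2.6 + 18.7*1.3 = 16.51
Numerator imag = 18.7*2.6 - (-3)*1.3 = 52.52
Denominator = 8.45
Re(z) = 16.51/8.45 = 1.9538
Im(z) = 52.52/8.45 = 6.2154

Re(z) = 1.9538, Im(z) = 6.2154


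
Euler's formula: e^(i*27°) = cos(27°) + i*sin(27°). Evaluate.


cos(27°) = 0.8910
sin(27°) = 0.4540

e^(i*27°) = 0.8910 + 0.4540i


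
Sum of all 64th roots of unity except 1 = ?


With w = e^(2*pi*i/64), all 64 of the 64th roots of unity w^0 = 1, w, ..., w^(63) sum to 0: 1 + w + ... + w^(63) = (1 - w^64)/(1 - w) = 0 since w^64 = 1, w ≠ 1.
Removing the root 1: w + w^2 + ... + w^(63) = 0 - 1 = -1

Sum = -1


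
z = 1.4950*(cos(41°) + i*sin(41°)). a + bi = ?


a = 1.4950*cos(41°) = 1.4950*0.7547 = 1.1283
b = 1.4950*sin(41°) = 1.4950*0.65606 = 0.9808

1.1283 + 0.9808i


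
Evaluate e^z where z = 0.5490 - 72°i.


e^0.5490 = 1.7315
cos(-72°) = 0.30902
sin(-72°) = -0.9511
Real = 1.7315*0.30902 = 0.5351
Imag = 1.7315*(-0.9511) = -1.6468

0.5351 - 1.6468i


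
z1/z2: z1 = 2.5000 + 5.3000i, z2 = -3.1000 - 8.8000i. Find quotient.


Conjugate of z2 = -3.1000 + 8.8000i
Numerator: (2.5000 + 5.3000i)(-3.1000 + 8.8000i) = -54.3900 + 5.5700i
Denominator: (-3.1)^2 + (-8.8)^2 = 87.05
Result = (-54.3900 + 5.5700i)/87.05

-0.6248 + 0.0640i


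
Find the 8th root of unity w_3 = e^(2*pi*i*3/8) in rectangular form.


Angle = 360*3/8 = 135°
a = cos(135°) = -0.7071
b = sin(135°) = 0.7071

-0.7071 + 0.7071i


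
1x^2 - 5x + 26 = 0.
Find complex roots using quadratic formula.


disc = (-5)^2 - 4*1*26 = 25 - 104 = -79
sqrt(|disc|) = sqrt(79) = 8.8882
Real part = 5/(2*1) = 2.5000
Imag part = 8.8882/(2*1) = 4.4441

2.5000 ± 4.4441i


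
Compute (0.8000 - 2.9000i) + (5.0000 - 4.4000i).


Real: 0.8 + 5 = 5.8
Imag: -2.9 - 4.4 = -7.3

5.8000 - 7.3000i


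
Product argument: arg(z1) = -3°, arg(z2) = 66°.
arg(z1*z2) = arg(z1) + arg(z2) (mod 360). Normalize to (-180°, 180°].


arg(z1*z2) = -3° + 66° = 63°
Normalized to (-180°, 180°]: 63°

63°


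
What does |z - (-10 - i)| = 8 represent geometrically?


|z - z0| = r is a circle with center z0 and radius r.
Center = (-10, -1), radius = 8

Circle with center (-10, -1) and radius 8


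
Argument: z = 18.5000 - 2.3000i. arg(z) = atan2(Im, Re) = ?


Re = 18.5, Im = -2.3
arg = atan2(-2.3, 18.5) = -7.0869 degrees

arg(z) = -7.0869 degrees


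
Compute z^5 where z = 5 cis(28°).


r^5 = 5^5 = 3125
n*theta = 5*28° = 140° = 140° (mod 360)
a = 3125*cos(140°) = -2393.8889
b = 3125*sin(140°) = 2008.7113

3125 cis(140°) = -2393.8889 + 2008.7113i


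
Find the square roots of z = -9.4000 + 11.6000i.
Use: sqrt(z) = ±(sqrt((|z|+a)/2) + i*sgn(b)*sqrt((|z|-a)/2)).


|z| = sqrt(88.36+134.56) = 14.9305
sqrt((|z|+a)/2) = sqrt((14.9305+(-9.4))/2) = sqrt(2.7653) = 1.6629
sqrt((|z|-a)/2) = sqrt((14.9305-(-9.4))/2) = sqrt(12.1653) = 3.4879

±(1.6629 + 3.4879i) i.e. 1.6629 + 3.4879i and -1.6629 - 3.4879i
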